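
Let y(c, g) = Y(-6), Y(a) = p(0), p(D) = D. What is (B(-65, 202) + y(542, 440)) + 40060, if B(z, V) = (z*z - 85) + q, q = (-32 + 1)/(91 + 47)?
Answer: 6099569/138 ≈ 44200.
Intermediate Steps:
Y(a) = 0
q = -31/138 ≈ -0.22464
y(c, g) = 0
B(z, V) = -11761/138 + z² (B(z, V) = (z*z - 85) - 31/138 = (z² - 85) - 31/138 = (-85 + z²) - 31/138 = -11761/138 + z²)
(B(-65, 202) + y(542, 440)) + 40060 = ((-11761/138 + (-65)²) + 0) + 40060 = ((-11761/138 + 4225) + 0) + 40060 = (571289/138 + 0) + 40060 = 571289/138 + 40060 = 6099569/138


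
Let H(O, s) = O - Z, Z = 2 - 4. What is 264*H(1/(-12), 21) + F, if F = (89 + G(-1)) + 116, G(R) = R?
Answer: 710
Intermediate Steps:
Z = -2
H(O, s) = 2 + O (H(O, s) = O - 1*(-2) = O + 2 = 2 + O)
F = 204 (F = (89 - 1) + 116 = 88 + 116 = 204)
264*H(1/(-12), 21) + F = 264*(2 + 1/(-12)) + 204 = 264*(2 - 1/12) + 204 = 264*(23/12) + 204 = 506 + 204 = 710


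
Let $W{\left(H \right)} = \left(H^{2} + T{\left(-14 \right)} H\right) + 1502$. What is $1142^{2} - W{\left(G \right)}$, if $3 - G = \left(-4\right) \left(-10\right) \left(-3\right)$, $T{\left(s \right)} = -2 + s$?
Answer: $1289501$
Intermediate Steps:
$G = 123$ ($G = 3 - \left(-4\right) \left(-10\right) \left(-3\right) = 3 - 40 \left(-3\right) = 3 - -120 = 3 + 120 = 123$)
$W{\left(H \right)} = 1502 + H^{2} - 16 H$ ($W{\left(H \right)} = \left(H^{2} + \left(-2 - 14\right) H\right) + 1502 = \left(H^{2} - 16 H\right) + 1502 = 1502 + H^{2} - 16 H$)
$1142^{2} - W{\left(G \right)} = 1142^{2} - \left(1502 + 123^{2} - 1968\right) = 1304164 - \left(1502 + 15129 - 1968\right) = 1304164 - 14663 = 1289501$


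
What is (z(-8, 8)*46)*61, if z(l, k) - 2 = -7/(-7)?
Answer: 8418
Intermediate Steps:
z(l, k) = 3 (z(l, k) = 2 - 7/(-7) = 2 - 7*(-1/7) = 2 + 1 = 3)
(z(-8, 8)*46)*61 = (3*46)*61 = 138*61 = 8418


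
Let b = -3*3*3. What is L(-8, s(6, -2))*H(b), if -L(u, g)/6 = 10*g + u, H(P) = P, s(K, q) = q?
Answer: -4536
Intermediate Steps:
b = -27 (b = -9*3 = -27)
L(u, g) = -60*g - 6*u (L(u, g) = -6*(10*g + u) = -6*(u + 10*g) = -60*g - 6*u)
L(-8, s(6, -2))*H(b) = (-60*(-2) - 6*(-8))*(-27) = (120 + 48)*(-27) = 168*(-27) = -4536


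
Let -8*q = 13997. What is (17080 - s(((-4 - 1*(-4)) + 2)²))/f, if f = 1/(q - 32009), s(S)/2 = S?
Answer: -576327246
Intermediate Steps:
q = -13997/8 (q = -⅛*13997 = -13997/8 ≈ -1749.6)
s(S) = 2*S
f = -8/270069 (f = 1/(-13997/8 - 32009) = 1/(-270069/8) = -8/270069 ≈ -2.9622e-5)
(17080 - s(((-4 - 1*(-4)) + 2)²))/f = (17080 - 2*((-4 - 1*(-4)) + 2)²)/(-8/270069) = (17080 - 2*((-4 + 4) + 2)²)*(-270069/8) = (17080 - 2*(0 + 2)²)*(-270069/8) = (17080 - 2*2²)*(-270069/8) = (17080 - 2*4)*(-270069/8) = (17080 - 1*8)*(-270069/8) = (17080 - 8)*(-270069/8) = 17072*(-270069/8) = -576327246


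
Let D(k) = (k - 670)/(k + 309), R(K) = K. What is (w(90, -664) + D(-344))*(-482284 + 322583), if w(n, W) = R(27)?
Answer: -312854259/35 ≈ -8.9387e+6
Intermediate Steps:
w(n, W) = 27
D(k) = (-670 + k)/(309 + k)
(w(90, -664) + D(-344))*(-482284 + 322583) = (27 + (-670 - 344)/(309 - 344))*(-482284 + 322583) = (27 - 1014/(-35))*(-159701) = (27 - 1/35*(-1014))*(-159701) = (27 + 1014/35)*(-159701) = (1959/35)*(-159701) = -312854259/35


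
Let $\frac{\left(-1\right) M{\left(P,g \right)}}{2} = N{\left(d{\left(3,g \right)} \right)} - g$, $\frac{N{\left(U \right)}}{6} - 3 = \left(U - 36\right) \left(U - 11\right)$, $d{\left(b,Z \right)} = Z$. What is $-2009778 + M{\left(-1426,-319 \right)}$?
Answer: $-3416252$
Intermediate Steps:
$N{\left(U \right)} = 18 + 6 \left(-36 + U\right) \left(-11 + U\right)$ ($N{\left(U \right)} = 18 + 6 \left(U - 36\right) \left(U - 11\right) = 18 + 6 \left(-36 + U\right) \left(-11 + U\right)$)
$M{\left(P,g \right)} = -4788 - 12 g^{2} + 566 g$ ($M{\left(P,g \right)} = - 2 \left(\left(2394 - 282 g + 6 g^{2}\right) - g\right) = - 2 \left(2394 - 283 g + 6 g^{2}\right) = -4788 - 12 g^{2} + 566 g$)
$-2009778 + M{\left(-1426,-319 \right)} = -2009778 - \left(185342 + 1221132\right) = -2009778 - 1406474 = -3416252$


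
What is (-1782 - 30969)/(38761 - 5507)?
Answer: -32751/33254 ≈ -0.98487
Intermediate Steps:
(-1782 - 30969)/(38761 - 5507) = -32751/33254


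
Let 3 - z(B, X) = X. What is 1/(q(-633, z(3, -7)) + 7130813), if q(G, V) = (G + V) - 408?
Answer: 1/7129782 ≈ 1.4026e-7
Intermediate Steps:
z(B, X) = 3 - X
q(G, V) = -408 + G + V
1/(q(-633, z(3, -7)) + 7130813) = 1/((-408 - 633 + (3 - 1*(-7))) + 7130813) = 1/((-408 - 633 + (3 + 7)) + 7130813) = 1/((-408 - 633 + 10) + 7130813) = 1/(-1031 + 7130813) = 1/7129782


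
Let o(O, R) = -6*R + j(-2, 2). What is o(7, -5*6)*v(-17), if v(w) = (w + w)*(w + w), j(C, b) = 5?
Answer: 213860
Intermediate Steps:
v(w) = 4*w**2 (v(w) = (2*w)*(2*w) = 4*w**2)
o(O, R) = 5 - 6*R (o(O, R) = -6*R + 5 = 5 - 6*R)
o(7, -5*6)*v(-17) = (5 - (-30)*6)*(4*(-17)**2) = (5 - 6*(-30))*(4*289) = (5 + 180)*1156 = 185*1156 = 213860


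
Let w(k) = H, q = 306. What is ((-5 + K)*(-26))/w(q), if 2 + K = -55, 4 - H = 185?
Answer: -1612/181 ≈ -8.9061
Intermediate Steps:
H = -181 (H = 4 - 1*185 = 4 - 185 = -181)
w(k) = -181
K = -57 (K = -2 - 55 = -57)
((-5 + K)*(-26))/w(q) = ((-5 - 57)*(-26))/(-181) = -62*(-26)*(-1/181) = 1612*(-1/181) = -1612/181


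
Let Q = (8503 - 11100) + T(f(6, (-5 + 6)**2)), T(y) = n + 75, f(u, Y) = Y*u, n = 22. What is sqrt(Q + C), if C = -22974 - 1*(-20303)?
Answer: I*sqrt(5171) ≈ 71.91*I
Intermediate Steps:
C = -2671 (C = -22974 + 20303 = -2671)
T(y) = 97 (T(y) = 22 + 75 = 97)
Q = -2500 (Q = (8503 - 11100) + 97 = -2597 + 97 = -2500)
sqrt(Q + C) = sqrt(-2500 - 2671) = sqrt(-5171) = I*sqrt(5171)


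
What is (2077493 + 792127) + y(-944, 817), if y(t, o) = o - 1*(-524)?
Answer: 2870961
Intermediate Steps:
y(t, o) = 524 + o (y(t, o) = o + 524 = 524 + o)
(2077493 + 792127) + y(-944, 817) = (2077493 + 792127) + (524 + 817) = 2869620 + 1341 = 2870961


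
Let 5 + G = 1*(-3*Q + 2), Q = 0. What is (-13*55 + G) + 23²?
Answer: -189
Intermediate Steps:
G = -3 (G = -5 + 1*(-3*0 + 2) = -5 + 1*(0 + 2) = -5 + 1*2 = -5 + 2 = -3)
(-13*55 + G) + 23² = (-13*55 - 3) + 23² = (-715 - 3) + 529 = -718 + 529 = -189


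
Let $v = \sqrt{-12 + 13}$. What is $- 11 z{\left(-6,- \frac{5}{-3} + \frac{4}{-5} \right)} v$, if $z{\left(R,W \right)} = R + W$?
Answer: $\frac{847}{15} \approx 56.467$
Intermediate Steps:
$v = 1$ ($v = \sqrt{1} = 1$)
$- 11 z{\left(-6,- \frac{5}{-3} + \frac{4}{-5} \right)} v = - 11 \left(-6 + \left(- \frac{5}{-3} + \frac{4}{-5}\right)\right) 1 = - 11 \left(-6 + \left(\left(-5\right) \left(- \frac{1}{3}\right) + 4 \left(- \frac{1}{5}\right)\right)\right) 1 = - 11 \left(-6 + \left(\frac{5}{3} - \frac{4}{5}\right)\right) 1 = - 11 \left(-6 + \frac{13}{15}\right) 1 = \left(-11\right) \left(- \frac{77}{15}\right) 1 = \frac{847}{15} \cdot 1 = \frac{847}{15}$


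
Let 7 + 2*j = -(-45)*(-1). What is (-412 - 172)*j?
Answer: 15184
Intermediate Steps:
j = -26 (j = -7/2 + (-(-45)*(-1))/2 = -7/2 + (-9*5)/2 = -7/2 + (½)*(-45) = -7/2 - 45/2 = -26)
(-412 - 172)*j = (-412 - 172)*(-26) = -584*(-26) = 15184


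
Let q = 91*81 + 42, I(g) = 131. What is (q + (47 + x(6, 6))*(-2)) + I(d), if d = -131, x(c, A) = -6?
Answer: 7462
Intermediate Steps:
q = 7413 (q = 7371 + 42 = 7413)
(q + (47 + x(6, 6))*(-2)) + I(d) = (7413 + (47 - 6)*(-2)) + 131 = (7413 + 41*(-2)) + 131 = (7413 - 82) + 131 = 7331 + 131 = 7462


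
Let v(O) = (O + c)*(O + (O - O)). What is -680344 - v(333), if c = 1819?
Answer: -1396960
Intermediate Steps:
v(O) = O*(1819 + O) (v(O) = (O + 1819)*(O + (O - O)) = (1819 + O)*(O + 0) = (1819 + O)*O = O*(1819 + O))
-680344 - v(333) = -680344 - 333*(1819 + 333) = -680344 - 333*2152 = -680344 - 1*716616 = -680344 - 716616 = -1396960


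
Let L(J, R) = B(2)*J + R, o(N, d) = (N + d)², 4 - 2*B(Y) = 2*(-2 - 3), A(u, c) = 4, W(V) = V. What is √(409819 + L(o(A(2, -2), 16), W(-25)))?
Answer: √412594 ≈ 642.33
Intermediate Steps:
B(Y) = 7 (B(Y) = 2 - (-2 - 3) = 2 - (-5) = 2 - ½*(-10) = 2 + 5 = 7)
L(J, R) = R + 7*J (L(J, R) = 7*J + R = R + 7*J)
√(409819 + L(o(A(2, -2), 16), W(-25))) = √(409819 + (-25 + 7*(4 + 16)²)) = √(409819 + (-25 + 7*20²)) = √(409819 + (-25 + 7*400)) = √(409819 + (-25 + 2800)) = √(409819 + 2775) = √412594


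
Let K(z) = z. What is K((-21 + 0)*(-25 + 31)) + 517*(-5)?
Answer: -2711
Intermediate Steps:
K((-21 + 0)*(-25 + 31)) + 517*(-5) = (-21 + 0)*(-25 + 31) + 517*(-5) = -21*6 - 2585 = -126 - 2585 = -2711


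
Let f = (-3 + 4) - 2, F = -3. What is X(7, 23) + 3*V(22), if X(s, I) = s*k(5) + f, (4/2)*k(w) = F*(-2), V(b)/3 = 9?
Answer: 101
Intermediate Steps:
V(b) = 27 (V(b) = 3*9 = 27)
k(w) = 3 (k(w) = (-3*(-2))/2 = (1/2)*6 = 3)
f = -1 (f = 1 - 2 = -1)
X(s, I) = -1 + 3*s (X(s, I) = s*3 - 1 = 3*s - 1 = -1 + 3*s)
X(7, 23) + 3*V(22) = (-1 + 3*7) + 3*27 = (-1 + 21) + 81 = 20 + 81 = 101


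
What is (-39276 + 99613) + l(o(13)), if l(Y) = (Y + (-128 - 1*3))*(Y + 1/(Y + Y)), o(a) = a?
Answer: 764380/13 ≈ 58798.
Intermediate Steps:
l(Y) = (-131 + Y)*(Y + 1/(2*Y)) (l(Y) = (Y + (-128 - 3))*(Y + 1/(2*Y)) = (Y - 131)*(Y + 1/(2*Y)) = (-131 + Y)*(Y + 1/(2*Y)))
(-39276 + 99613) + l(o(13)) = (-39276 + 99613) + (½ + 13² - 131*13 - 131/2/13) = 60337 + (½ + 169 - 1703 - 131/2*1/13) = 60337 + (½ + 169 - 1703 - 131/26) = 60337 - 20001/13 = 764380/13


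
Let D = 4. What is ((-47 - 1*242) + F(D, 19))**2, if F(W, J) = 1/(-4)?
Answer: 1338649/16 ≈ 83666.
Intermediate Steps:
F(W, J) = -1/4
((-47 - 1*242) + F(D, 19))**2 = ((-47 - 1*242) - 1/4)**2 = ((-47 - 242) - 1/4)**2 = (-289 - 1/4)**2 = (-1157/4)**2 = 1338649/16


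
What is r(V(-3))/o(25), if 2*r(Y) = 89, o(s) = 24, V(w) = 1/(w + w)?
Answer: 89/48 ≈ 1.8542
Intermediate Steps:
V(w) = 1/(2*w)
r(Y) = 89/2 (r(Y) = (½)*89 = 89/2)
r(V(-3))/o(25) = (89/2)/24 = (89/2)*(1/24) = 89/48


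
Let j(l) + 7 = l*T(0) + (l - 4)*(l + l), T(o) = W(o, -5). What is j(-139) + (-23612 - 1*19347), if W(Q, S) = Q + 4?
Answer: -3768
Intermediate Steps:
W(Q, S) = 4 + Q
T(o) = 4 + o
j(l) = -7 + 4*l + 2*l*(-4 + l) (j(l) = -7 + (l*(4 + 0) + (l - 4)*(l + l)) = -7 + (l*4 + (-4 + l)*(2*l)) = -7 + (4*l + 2*l*(-4 + l)) = -7 + 4*l + 2*l*(-4 + l))
j(-139) + (-23612 - 1*19347) = (-7 - 4*(-139) + 2*(-139)²) + (-23612 - 1*19347) = (-7 + 556 + 2*19321) + (-23612 - 19347) = (-7 + 556 + 38642) - 42959 = 39191 - 42959 = -3768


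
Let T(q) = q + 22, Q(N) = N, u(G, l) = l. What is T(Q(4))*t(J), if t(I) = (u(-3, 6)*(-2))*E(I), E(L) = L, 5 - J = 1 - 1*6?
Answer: -3120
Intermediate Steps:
T(q) = 22 + q
J = 10 (J = 5 - (1 - 1*6) = 5 - (1 - 6) = 5 - 1*(-5) = 5 + 5 = 10)
t(I) = -12*I (t(I) = (6*(-2))*I = -12*I)
T(Q(4))*t(J) = (22 + 4)*(-12*10) = 26*(-120) = -3120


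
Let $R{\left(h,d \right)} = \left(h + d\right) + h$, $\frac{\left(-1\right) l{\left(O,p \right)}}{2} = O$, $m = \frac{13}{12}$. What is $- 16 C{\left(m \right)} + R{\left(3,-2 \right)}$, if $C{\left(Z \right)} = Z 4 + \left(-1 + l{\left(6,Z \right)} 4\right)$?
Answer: $\frac{2156}{3} \approx 718.67$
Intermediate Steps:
$m = \frac{13}{12}$ ($m = 13 \cdot \frac{1}{12} = \frac{13}{12} \approx 1.0833$)
$l{\left(O,p \right)} = - 2 O$
$R{\left(h,d \right)} = d + 2 h$ ($R{\left(h,d \right)} = \left(d + h\right) + h = d + 2 h$)
$C{\left(Z \right)} = -49 + 4 Z$ ($C{\left(Z \right)} = Z 4 + \left(-1 + \left(-2\right) 6 \cdot 4\right) = 4 Z - 49 = -49 + 4 Z$)
$- 16 C{\left(m \right)} + R{\left(3,-2 \right)} = - 16 \left(-49 + 4 \cdot \frac{13}{12}\right) + \left(-2 + 2 \cdot 3\right) = - 16 \left(-49 + \frac{13}{3}\right) + \left(-2 + 6\right) = \left(-16\right) \left(- \frac{134}{3}\right) + 4 = \frac{2144}{3} + 4 = \frac{2156}{3}$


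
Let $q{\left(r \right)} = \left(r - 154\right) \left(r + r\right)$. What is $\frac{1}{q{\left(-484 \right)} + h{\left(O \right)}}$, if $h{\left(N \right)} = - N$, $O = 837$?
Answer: $\frac{1}{616747} \approx 1.6214 \cdot 10^{-6}$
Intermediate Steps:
$q{\left(r \right)} = 2 r \left(-154 + r\right)$ ($q{\left(r \right)} = \left(-154 + r\right) 2 r = 2 r \left(-154 + r\right)$)
$\frac{1}{q{\left(-484 \right)} + h{\left(O \right)}} = \frac{1}{2 \left(-484\right) \left(-154 - 484\right) - 837} = \frac{1}{2 \left(-484\right) \left(-638\right) - 837} = \frac{1}{617584 - 837} = \frac{1}{616747}$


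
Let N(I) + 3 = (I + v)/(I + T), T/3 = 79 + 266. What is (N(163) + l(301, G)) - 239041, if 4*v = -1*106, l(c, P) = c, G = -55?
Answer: -572027955/2396 ≈ -2.3874e+5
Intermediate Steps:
v = -53/2 (v = (-1*106)/4 = (1/4)*(-106) = -53/2 ≈ -26.500)
T = 1035 (T = 3*(79 + 266) = 3*345 = 1035)
N(I) = -3 + (-53/2 + I)/(1035 + I) (N(I) = -3 + (I - 53/2)/(I + 1035) = -3 + (-53/2 + I)/(1035 + I))
(N(163) + l(301, G)) - 239041 = ((-6263 - 4*163)/(2*(1035 + 163)) + 301) - 239041 = ((1/2)*(-6263 - 652)/1198 + 301) - 239041 = ((1/2)*(1/1198)*(-6915) + 301) - 239041 = (-6915/2396 + 301) - 239041 = 714281/2396 - 239041 = -572027955/2396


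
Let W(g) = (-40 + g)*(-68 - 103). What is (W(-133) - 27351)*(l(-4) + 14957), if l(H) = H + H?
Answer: 33366168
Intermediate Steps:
l(H) = 2*H
W(g) = 6840 - 171*g (W(g) = (-40 + g)*(-171) = 6840 - 171*g)
(W(-133) - 27351)*(l(-4) + 14957) = ((6840 - 171*(-133)) - 27351)*(2*(-4) + 14957) = ((6840 + 22743) - 27351)*(-8 + 14957) = (29583 - 27351)*14949 = 2232*14949 = 33366168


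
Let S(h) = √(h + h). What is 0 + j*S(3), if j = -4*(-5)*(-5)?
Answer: -100*√6 ≈ -244.95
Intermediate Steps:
j = -100 (j = 20*(-5) = -100)
S(h) = √2*√h (S(h) = √(2*h) = √2*√h)
0 + j*S(3) = 0 - 100*√2*√3 = 0 - 100*√6 = -100*√6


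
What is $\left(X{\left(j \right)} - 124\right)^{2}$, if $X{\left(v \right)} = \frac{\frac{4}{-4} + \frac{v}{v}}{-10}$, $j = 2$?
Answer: $15376$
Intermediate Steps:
$X{\left(v \right)} = 0$ ($X{\left(v \right)} = \left(4 \left(- \frac{1}{4}\right) + 1\right) \left(- \frac{1}{10}\right) = \left(-1 + 1\right) \left(- \frac{1}{10}\right) = 0 \left(- \frac{1}{10}\right) = 0$)
$\left(X{\left(j \right)} - 124\right)^{2} = \left(0 - 124\right)^{2} = \left(-124\right)^{2} = 15376$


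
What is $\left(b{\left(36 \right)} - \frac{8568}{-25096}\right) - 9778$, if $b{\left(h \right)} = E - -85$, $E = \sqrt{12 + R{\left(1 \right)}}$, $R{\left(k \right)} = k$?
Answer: $- \frac{30405870}{3137} + \sqrt{13} \approx -9689.0$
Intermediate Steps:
$E = \sqrt{13}$ ($E = \sqrt{12 + 1} = \sqrt{13} \approx 3.6056$)
$b{\left(h \right)} = 85 + \sqrt{13}$ ($b{\left(h \right)} = \sqrt{13} - -85 = \sqrt{13} + 85 = 85 + \sqrt{13}$)
$\left(b{\left(36 \right)} - \frac{8568}{-25096}\right) - 9778 = \left(\left(85 + \sqrt{13}\right) - \frac{8568}{-25096}\right) - 9778 = \left(\left(85 + \sqrt{13}\right) - - \frac{1071}{3137}\right) - 9778 = \left(\left(85 + \sqrt{13}\right) + \frac{1071}{3137}\right) - 9778 = \left(\frac{267716}{3137} + \sqrt{13}\right) - 9778 = - \frac{30405870}{3137} + \sqrt{13}$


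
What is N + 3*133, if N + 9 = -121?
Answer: 269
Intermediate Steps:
N = -130 (N = -9 - 121 = -130)
N + 3*133 = -130 + 3*133 = -130 + 399 = 269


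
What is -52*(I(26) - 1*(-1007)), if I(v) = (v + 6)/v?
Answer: -52428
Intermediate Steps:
I(v) = (6 + v)/v
-52*(I(26) - 1*(-1007)) = -52*((6 + 26)/26 - 1*(-1007)) = -52*((1/26)*32 + 1007) = -52*(16/13 + 1007) = -52*13107/13 = -52428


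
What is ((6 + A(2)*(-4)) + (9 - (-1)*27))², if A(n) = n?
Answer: 1156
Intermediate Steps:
((6 + A(2)*(-4)) + (9 - (-1)*27))² = ((6 + 2*(-4)) + (9 - (-1)*27))² = ((6 - 8) + (9 - 1*(-27)))² = (-2 + (9 + 27))² = (-2 + 36)² = 34² = 1156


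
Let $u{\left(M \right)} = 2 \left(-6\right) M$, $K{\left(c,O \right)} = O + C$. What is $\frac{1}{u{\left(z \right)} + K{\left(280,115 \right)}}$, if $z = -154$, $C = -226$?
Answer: $\frac{1}{1737} \approx 0.00057571$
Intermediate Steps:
$K{\left(c,O \right)} = -226 + O$ ($K{\left(c,O \right)} = O - 226 = -226 + O$)
$u{\left(M \right)} = - 12 M$
$\frac{1}{u{\left(z \right)} + K{\left(280,115 \right)}} = \frac{1}{\left(-12\right) \left(-154\right) + \left(-226 + 115\right)} = \frac{1}{1848 - 111} = \frac{1}{1737}$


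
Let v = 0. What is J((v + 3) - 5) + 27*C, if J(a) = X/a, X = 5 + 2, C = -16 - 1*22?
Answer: -2059/2 ≈ -1029.5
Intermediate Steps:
C = -38 (C = -16 - 22 = -38)
X = 7
J(a) = 7/a
J((v + 3) - 5) + 27*C = 7/((0 + 3) - 5) + 27*(-38) = 7/(3 - 5) - 1026 = 7/(-2) - 1026 = 7*(-½) - 1026 = -7/2 - 1026 = -2059/2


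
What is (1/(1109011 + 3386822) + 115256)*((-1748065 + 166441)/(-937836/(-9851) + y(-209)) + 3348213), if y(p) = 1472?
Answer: 2231412957607221654539735/5784079478097 ≈ 3.8579e+11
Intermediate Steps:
(1/(1109011 + 3386822) + 115256)*((-1748065 + 166441)/(-937836/(-9851) + y(-209)) + 3348213) = (1/(1109011 + 3386822) + 115256)*((-1748065 + 166441)/(-937836/(-9851) + 1472) + 3348213) = (1/4495833 + 115256)*(-1581624/(-937836*(-1/9851) + 1472) + 3348213) = (1/4495833 + 115256)*(-1581624/(937836/9851 + 1472) + 3348213) = 518171728249*(-1581624/15438508/9851 + 3348213)/4495833 = 518171728249*(-1581624*9851/15438508 + 3348213)/4495833 = 518171728249*(-3895144506/3859627 + 3348213)/4495833 = (518171728249/4495833)*(12918958152045/3859627) = 2231412957607221654539735/5784079478097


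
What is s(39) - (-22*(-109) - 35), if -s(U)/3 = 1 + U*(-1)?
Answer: -2249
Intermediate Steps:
s(U) = -3 + 3*U (s(U) = -3*(1 + U*(-1)) = -3*(1 - U) = -3 + 3*U)
s(39) - (-22*(-109) - 35) = (-3 + 3*39) - (-22*(-109) - 35) = (-3 + 117) - (2398 - 35) = 114 - 1*2363 = 114 - 2363 = -2249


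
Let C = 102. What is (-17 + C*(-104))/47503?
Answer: -10625/47503 ≈ -0.22367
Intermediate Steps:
(-17 + C*(-104))/47503 = (-17 + 102*(-104))/47503 = (-17 - 10608)*(1/47503) = -10625*1/47503 = -10625/47503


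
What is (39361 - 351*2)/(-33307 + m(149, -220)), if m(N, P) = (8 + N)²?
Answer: -38659/8658 ≈ -4.4651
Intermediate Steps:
(39361 - 351*2)/(-33307 + m(149, -220)) = (39361 - 351*2)/(-33307 + (8 + 149)²) = (39361 - 702)/(-33307 + 157²) = 38659/(-33307 + 24649) = 38659/(-8658) = 38659*(-1/8658) = -38659/8658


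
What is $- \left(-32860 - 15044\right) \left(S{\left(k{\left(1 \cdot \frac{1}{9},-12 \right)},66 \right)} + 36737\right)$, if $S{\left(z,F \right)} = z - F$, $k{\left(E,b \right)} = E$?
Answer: $\frac{5270078720}{3} \approx 1.7567 \cdot 10^{9}$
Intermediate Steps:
$- \left(-32860 - 15044\right) \left(S{\left(k{\left(1 \cdot \frac{1}{9},-12 \right)},66 \right)} + 36737\right) = - \left(-32860 - 15044\right) \left(\left(1 \cdot \frac{1}{9} - 66\right) + 36737\right) = - \left(-47904\right) \left(\left(1 \cdot \frac{1}{9} - 66\right) + 36737\right) = - \left(-47904\right) \left(\left(\frac{1}{9} - 66\right) + 36737\right) = - \left(-47904\right) \left(- \frac{593}{9} + 36737\right) = - \frac{\left(-47904\right) 330040}{9} = \left(-1\right) \left(- \frac{5270078720}{3}\right) = \frac{5270078720}{3}$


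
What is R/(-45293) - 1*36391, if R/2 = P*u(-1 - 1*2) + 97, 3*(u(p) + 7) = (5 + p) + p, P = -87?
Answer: -1648259033/45293 ≈ -36391.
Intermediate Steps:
u(p) = -16/3 + 2*p/3 (u(p) = -7 + ((5 + p) + p)/3 = -7 + (5 + 2*p)/3 = -7 + (5/3 + 2*p/3) = -16/3 + 2*p/3)
R = 1470 (R = 2*(-87*(-16/3 + 2*(-1 - 1*2)/3) + 97) = 2*(-87*(-16/3 + 2*(-1 - 2)/3) + 97) = 2*(-87*(-16/3 + (2/3)*(-3)) + 97) = 2*(-87*(-16/3 - 2) + 97) = 2*(-87*(-22/3) + 97) = 2*(638 + 97) = 2*735 = 1470)
R/(-45293) - 1*36391 = 1470/(-45293) - 1*36391 = 1470*(-1/45293) - 36391 = -1470/45293 - 36391 = -1648259033/45293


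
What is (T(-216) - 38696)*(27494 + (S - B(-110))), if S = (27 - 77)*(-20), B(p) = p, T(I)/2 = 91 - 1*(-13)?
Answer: -1100910752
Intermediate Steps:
T(I) = 208 (T(I) = 2*(91 - 1*(-13)) = 2*(91 + 13) = 2*104 = 208)
S = 1000 (S = -50*(-20) = 1000)
(T(-216) - 38696)*(27494 + (S - B(-110))) = (208 - 38696)*(27494 + (1000 - 1*(-110))) = -38488*(27494 + (1000 + 110)) = -38488*(27494 + 1110) = -38488*28604 = -1100910752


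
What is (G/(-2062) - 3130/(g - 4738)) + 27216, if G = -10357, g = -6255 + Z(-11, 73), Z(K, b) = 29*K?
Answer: 158736543687/5831336 ≈ 27221.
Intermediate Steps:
g = -6574 (g = -6255 + 29*(-11) = -6255 - 319 = -6574)
(G/(-2062) - 3130/(g - 4738)) + 27216 = (-10357/(-2062) - 3130/(-6574 - 4738)) + 27216 = (-10357*(-1/2062) - 3130/(-11312)) + 27216 = (10357/2062 - 3130*(-1/11312)) + 27216 = (10357/2062 + 1565/5656) + 27216 = 30903111/5831336 + 27216 = 158736543687/5831336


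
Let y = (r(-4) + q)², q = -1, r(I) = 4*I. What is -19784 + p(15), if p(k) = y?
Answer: -19495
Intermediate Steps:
y = 289 (y = (4*(-4) - 1)² = (-16 - 1)² = (-17)² = 289)
p(k) = 289
-19784 + p(15) = -19784 + 289 = -19495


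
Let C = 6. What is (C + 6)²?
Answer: 144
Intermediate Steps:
(C + 6)² = (6 + 6)² = 12² = 144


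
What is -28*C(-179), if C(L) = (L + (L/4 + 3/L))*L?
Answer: -1121519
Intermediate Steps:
C(L) = L*(3/L + 5*L/4) (C(L) = (L + (L*(¼) + 3/L))*L = (L + (L/4 + 3/L))*L = (L + (3/L + L/4))*L = (3/L + 5*L/4)*L = L*(3/L + 5*L/4))
-28*C(-179) = -28*(3 + (5/4)*(-179)²) = -28*(3 + (5/4)*32041) = -28*(3 + 160205/4) = -28*160217/4 = -1121519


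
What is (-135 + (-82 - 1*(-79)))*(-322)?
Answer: 44436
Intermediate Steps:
(-135 + (-82 - 1*(-79)))*(-322) = (-135 + (-82 + 79))*(-322) = (-135 - 3)*(-322) = -138*(-322) = 44436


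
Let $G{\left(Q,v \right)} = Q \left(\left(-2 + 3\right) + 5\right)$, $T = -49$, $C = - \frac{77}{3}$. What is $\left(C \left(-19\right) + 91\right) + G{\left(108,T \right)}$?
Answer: $\frac{3680}{3} \approx 1226.7$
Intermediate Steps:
$C = - \frac{77}{3}$ ($C = \left(-77\right) \frac{1}{3} = - \frac{77}{3} \approx -25.667$)
$G{\left(Q,v \right)} = 6 Q$ ($G{\left(Q,v \right)} = Q \left(1 + 5\right) = Q 6 = 6 Q$)
$\left(C \left(-19\right) + 91\right) + G{\left(108,T \right)} = \left(\left(- \frac{77}{3}\right) \left(-19\right) + 91\right) + 6 \cdot 108 = \left(\frac{1463}{3} + 91\right) + 648 = \frac{1736}{3} + 648 = \frac{3680}{3}$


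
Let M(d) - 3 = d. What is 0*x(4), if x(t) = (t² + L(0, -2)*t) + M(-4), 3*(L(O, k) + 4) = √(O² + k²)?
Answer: 0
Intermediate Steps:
M(d) = 3 + d
L(O, k) = -4 + √(O² + k²)/3
x(t) = -1 + t² - 10*t/3 (x(t) = (t² + (-4 + √(0² + (-2)²)/3)*t) + (3 - 4) = (t² + (-4 + √(0 + 4)/3)*t) - 1 = (t² + (-4 + √4/3)*t) - 1 = (t² + (-4 + (⅓)*2)*t) - 1 = (t² + (-4 + ⅔)*t) - 1 = (t² - 10*t/3) - 1 = -1 + t² - 10*t/3)
0*x(4) = 0*(-1 + 4² - 10/3*4) = 0*(-1 + 16 - 40/3) = 0*(5/3) = 0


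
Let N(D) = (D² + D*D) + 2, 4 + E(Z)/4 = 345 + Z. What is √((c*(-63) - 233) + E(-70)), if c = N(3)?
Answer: I*√409 ≈ 20.224*I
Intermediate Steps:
E(Z) = 1364 + 4*Z (E(Z) = -16 + 4*(345 + Z) = -16 + (1380 + 4*Z) = 1364 + 4*Z)
N(D) = 2 + 2*D² (N(D) = (D² + D²) + 2 = 2*D² + 2 = 2 + 2*D²)
c = 20 (c = 2 + 2*3² = 2 + 2*9 = 2 + 18 = 20)
√((c*(-63) - 233) + E(-70)) = √((20*(-63) - 233) + (1364 + 4*(-70))) = √((-1260 - 233) + (1364 - 280)) = √(-1493 + 1084) = √(-409) = I*√409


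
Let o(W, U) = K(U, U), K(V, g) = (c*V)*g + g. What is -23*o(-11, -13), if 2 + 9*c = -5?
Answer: 29900/9 ≈ 3322.2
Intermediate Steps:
c = -7/9 (c = -2/9 + (1/9)*(-5) = -2/9 - 5/9 = -7/9 ≈ -0.77778)
K(V, g) = g - 7*V*g/9 (K(V, g) = (-7*V/9)*g + g = -7*V*g/9 + g = g - 7*V*g/9)
o(W, U) = U*(9 - 7*U)/9
-23*o(-11, -13) = -23*(-13)*(9 - 7*(-13))/9 = -23*(-13)*(9 + 91)/9 = -23*(-13)*100/9 = -23*(-1300/9) = 29900/9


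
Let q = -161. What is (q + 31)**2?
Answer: 16900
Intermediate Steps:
(q + 31)**2 = (-161 + 31)**2 = (-130)**2 = 16900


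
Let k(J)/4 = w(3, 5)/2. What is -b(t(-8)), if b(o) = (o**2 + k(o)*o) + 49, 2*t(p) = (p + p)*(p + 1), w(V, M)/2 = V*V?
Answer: -5201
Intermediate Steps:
w(V, M) = 2*V**2 (w(V, M) = 2*(V*V) = 2*V**2)
k(J) = 36 (k(J) = 4*((2*3**2)/2) = 4*((2*9)*(1/2)) = 4*(18*(1/2)) = 4*9 = 36)
t(p) = p*(1 + p) (t(p) = ((p + p)*(p + 1))/2 = ((2*p)*(1 + p))/2 = (2*p*(1 + p))/2 = p*(1 + p))
b(o) = 49 + o**2 + 36*o (b(o) = (o**2 + 36*o) + 49 = 49 + o**2 + 36*o)
-b(t(-8)) = -(49 + (-8*(1 - 8))**2 + 36*(-8*(1 - 8))) = -(49 + (-8*(-7))**2 + 36*(-8*(-7))) = -(49 + 56**2 + 36*56) = -(49 + 3136 + 2016) = -1*5201 = -5201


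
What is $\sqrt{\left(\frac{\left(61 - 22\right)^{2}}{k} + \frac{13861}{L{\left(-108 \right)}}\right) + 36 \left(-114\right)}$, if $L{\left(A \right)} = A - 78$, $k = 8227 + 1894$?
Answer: $\frac{i \sqrt{14807432447220894}}{1882506} \approx 64.64 i$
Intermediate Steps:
$k = 10121$
$L{\left(A \right)} = -78 + A$ ($L{\left(A \right)} = A - 78 = -78 + A$)
$\sqrt{\left(\frac{\left(61 - 22\right)^{2}}{k} + \frac{13861}{L{\left(-108 \right)}}\right) + 36 \left(-114\right)} = \sqrt{\left(\frac{\left(61 - 22\right)^{2}}{10121} + \frac{13861}{-78 - 108}\right) + 36 \left(-114\right)} = \sqrt{\left(39^{2} \cdot \frac{1}{10121} + \frac{13861}{-186}\right) - 4104} = \sqrt{\left(1521 \cdot \frac{1}{10121} + 13861 \left(- \frac{1}{186}\right)\right) - 4104} = \sqrt{\left(\frac{1521}{10121} - \frac{13861}{186}\right) - 4104} = \sqrt{- \frac{140004275}{1882506} - 4104} = \sqrt{- \frac{7865808899}{1882506}} = \frac{i \sqrt{14807432447220894}}{1882506}$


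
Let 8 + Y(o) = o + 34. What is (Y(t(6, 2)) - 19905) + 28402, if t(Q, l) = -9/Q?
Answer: 17043/2 ≈ 8521.5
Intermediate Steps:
Y(o) = 26 + o (Y(o) = -8 + (o + 34) = -8 + (34 + o) = 26 + o)
(Y(t(6, 2)) - 19905) + 28402 = ((26 - 9/6) - 19905) + 28402 = ((26 - 9*⅙) - 19905) + 28402 = ((26 - 3/2) - 19905) + 28402 = (49/2 - 19905) + 28402 = -39761/2 + 28402 = 17043/2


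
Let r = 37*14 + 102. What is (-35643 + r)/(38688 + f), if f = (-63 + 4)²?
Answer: -35023/42169 ≈ -0.83054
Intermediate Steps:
f = 3481 (f = (-59)² = 3481)
r = 620 (r = 518 + 102 = 620)
(-35643 + r)/(38688 + f) = (-35643 + 620)/(38688 + 3481) = -35023/42169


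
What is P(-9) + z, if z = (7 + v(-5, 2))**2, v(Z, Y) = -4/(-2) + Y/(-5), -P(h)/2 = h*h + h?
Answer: -1751/25 ≈ -70.040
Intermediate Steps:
P(h) = -2*h - 2*h**2 (P(h) = -2*(h*h + h) = -2*(h**2 + h) = -2*(h + h**2) = -2*h - 2*h**2)
v(Z, Y) = 2 - Y/5 (v(Z, Y) = -4*(-1/2) + Y*(-1/5) = 2 - Y/5)
z = 1849/25 (z = (7 + (2 - 1/5*2))**2 = (7 + (2 - 2/5))**2 = (7 + 8/5)**2 = (43/5)**2 = 1849/25 ≈ 73.960)
P(-9) + z = -2*(-9)*(1 - 9) + 1849/25 = -2*(-9)*(-8) + 1849/25 = -144 + 1849/25 = -1751/25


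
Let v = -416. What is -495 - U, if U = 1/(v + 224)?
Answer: -95039/192 ≈ -494.99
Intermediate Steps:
U = -1/192 (U = 1/(-416 + 224) = 1/(-192) = -1/192 ≈ -0.0052083)
-495 - U = -495 - 1*(-1/192) = -495 + 1/192 = -95039/192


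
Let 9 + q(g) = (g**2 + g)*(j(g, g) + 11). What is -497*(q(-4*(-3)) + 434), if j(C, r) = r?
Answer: -1994461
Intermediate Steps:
q(g) = -9 + (11 + g)*(g + g**2) (q(g) = -9 + (g**2 + g)*(g + 11) = -9 + (g + g**2)*(11 + g) = -9 + (11 + g)*(g + g**2))
-497*(q(-4*(-3)) + 434) = -497*((-9 + (-4*(-3))**3 + 11*(-4*(-3)) + 12*(-4*(-3))**2) + 434) = -497*((-9 + 12**3 + 11*12 + 12*12**2) + 434) = -497*((-9 + 1728 + 132 + 12*144) + 434) = -497*((-9 + 1728 + 132 + 1728) + 434) = -497*(3579 + 434) = -497*4013 = -1994461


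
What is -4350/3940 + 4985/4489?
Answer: 11375/1768666 ≈ 0.0064314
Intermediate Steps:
-4350/3940 + 4985/4489 = -4350*1/3940 + 4985*(1/4489) = -435/394 + 4985/4489 = 11375/1768666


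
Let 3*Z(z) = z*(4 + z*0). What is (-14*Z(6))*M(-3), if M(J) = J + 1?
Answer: 224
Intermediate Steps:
Z(z) = 4*z/3 (Z(z) = (z*(4 + z*0))/3 = (z*(4 + 0))/3 = (z*4)/3 = (4*z)/3 = 4*z/3)
M(J) = 1 + J
(-14*Z(6))*M(-3) = (-56*6/3)*(1 - 3) = -14*8*(-2) = -112*(-2) = 224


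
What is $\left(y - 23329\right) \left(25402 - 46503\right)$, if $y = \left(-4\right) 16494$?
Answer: $1884424805$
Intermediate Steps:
$y = -65976$
$\left(y - 23329\right) \left(25402 - 46503\right) = \left(-65976 - 23329\right) \left(25402 - 46503\right) = \left(-89305\right) \left(-21101\right) = 1884424805$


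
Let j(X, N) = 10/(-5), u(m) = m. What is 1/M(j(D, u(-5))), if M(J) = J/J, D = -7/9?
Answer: 1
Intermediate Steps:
D = -7/9 (D = -7*⅑ = -7/9 ≈ -0.77778)
j(X, N) = -2 (j(X, N) = 10*(-⅕) = -2)
M(J) = 1
1/M(j(D, u(-5))) = 1/1 = 1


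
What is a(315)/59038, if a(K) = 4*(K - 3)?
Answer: 624/29519 ≈ 0.021139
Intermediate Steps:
a(K) = -12 + 4*K (a(K) = 4*(-3 + K) = -12 + 4*K)
a(315)/59038 = (-12 + 4*315)/59038 = (-12 + 1260)*(1/59038) = 1248*(1/59038) = 624/29519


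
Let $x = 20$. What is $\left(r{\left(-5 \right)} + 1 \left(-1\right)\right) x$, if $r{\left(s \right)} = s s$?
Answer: $480$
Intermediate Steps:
$r{\left(s \right)} = s^{2}$
$\left(r{\left(-5 \right)} + 1 \left(-1\right)\right) x = \left(\left(-5\right)^{2} + 1 \left(-1\right)\right) 20 = \left(25 - 1\right) 20 = 24 \cdot 20 = 480$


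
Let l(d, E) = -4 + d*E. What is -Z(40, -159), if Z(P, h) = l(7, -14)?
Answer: 102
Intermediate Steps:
l(d, E) = -4 + E*d
Z(P, h) = -102 (Z(P, h) = -4 - 14*7 = -4 - 98 = -102)
-Z(40, -159) = -1*(-102) = 102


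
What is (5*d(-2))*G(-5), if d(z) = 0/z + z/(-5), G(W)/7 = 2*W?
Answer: -140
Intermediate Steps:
G(W) = 14*W (G(W) = 7*(2*W) = 14*W)
d(z) = -z/5 (d(z) = 0 + z*(-⅕) = 0 - z/5 = -z/5)
(5*d(-2))*G(-5) = (5*(-⅕*(-2)))*(14*(-5)) = (5*(⅖))*(-70) = 2*(-70) = -140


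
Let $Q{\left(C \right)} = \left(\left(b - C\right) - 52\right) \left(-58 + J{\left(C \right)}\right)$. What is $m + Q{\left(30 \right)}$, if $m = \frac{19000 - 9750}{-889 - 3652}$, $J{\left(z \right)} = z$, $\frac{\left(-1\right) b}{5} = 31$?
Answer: $\frac{30124826}{4541} \approx 6634.0$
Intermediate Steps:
$b = -155$ ($b = \left(-5\right) 31 = -155$)
$m = - \frac{9250}{4541}$ ($m = \frac{9250}{-4541} = 9250 \left(- \frac{1}{4541}\right) = - \frac{9250}{4541} \approx -2.037$)
$Q{\left(C \right)} = \left(-207 - C\right) \left(-58 + C\right)$ ($Q{\left(C \right)} = \left(\left(-155 - C\right) - 52\right) \left(-58 + C\right) = \left(-207 - C\right) \left(-58 + C\right)$)
$m + Q{\left(30 \right)} = - \frac{9250}{4541} - -6636 = - \frac{9250}{4541} + 6636 = \frac{30124826}{4541}$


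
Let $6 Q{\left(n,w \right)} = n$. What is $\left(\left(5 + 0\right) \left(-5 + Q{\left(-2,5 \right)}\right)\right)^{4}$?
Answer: $\frac{40960000}{81} \approx 5.0568 \cdot 10^{5}$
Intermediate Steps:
$Q{\left(n,w \right)} = \frac{n}{6}$
$\left(\left(5 + 0\right) \left(-5 + Q{\left(-2,5 \right)}\right)\right)^{4} = \left(\left(5 + 0\right) \left(-5 + \frac{1}{6} \left(-2\right)\right)\right)^{4} = \left(5 \left(-5 - \frac{1}{3}\right)\right)^{4} = \left(5 \left(- \frac{16}{3}\right)\right)^{4} = \left(- \frac{80}{3}\right)^{4} = \frac{40960000}{81}$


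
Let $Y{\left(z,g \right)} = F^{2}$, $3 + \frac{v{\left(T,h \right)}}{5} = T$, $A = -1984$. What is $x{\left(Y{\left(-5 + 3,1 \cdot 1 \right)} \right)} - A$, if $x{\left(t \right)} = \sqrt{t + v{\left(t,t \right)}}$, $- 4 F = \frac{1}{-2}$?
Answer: $1984 + \frac{3 i \sqrt{106}}{8} \approx 1984.0 + 3.8609 i$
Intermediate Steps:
$v{\left(T,h \right)} = -15 + 5 T$
$F = \frac{1}{8}$ ($F = - \frac{1}{4 \left(-2\right)} = \left(- \frac{1}{4}\right) \left(- \frac{1}{2}\right) = \frac{1}{8} \approx 0.125$)
$Y{\left(z,g \right)} = \frac{1}{64}$ ($Y{\left(z,g \right)} = \left(\frac{1}{8}\right)^{2} = \frac{1}{64}$)
$x{\left(t \right)} = \sqrt{-15 + 6 t}$ ($x{\left(t \right)} = \sqrt{t + \left(-15 + 5 t\right)} = \sqrt{-15 + 6 t}$)
$x{\left(Y{\left(-5 + 3,1 \cdot 1 \right)} \right)} - A = \sqrt{-15 + 6 \cdot \frac{1}{64}} - -1984 = \sqrt{-15 + \frac{3}{32}} + 1984 = \sqrt{- \frac{477}{32}} + 1984 = \frac{3 i \sqrt{106}}{8} + 1984 = 1984 + \frac{3 i \sqrt{106}}{8}$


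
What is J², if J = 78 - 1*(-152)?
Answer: 52900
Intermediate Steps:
J = 230 (J = 78 + 152 = 230)
J² = 230² = 52900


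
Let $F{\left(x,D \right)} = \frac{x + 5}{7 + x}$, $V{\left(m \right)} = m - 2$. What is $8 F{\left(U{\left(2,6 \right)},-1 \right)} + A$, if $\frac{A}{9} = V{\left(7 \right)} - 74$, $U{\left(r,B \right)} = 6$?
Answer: $- \frac{7985}{13} \approx -614.23$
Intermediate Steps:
$V{\left(m \right)} = -2 + m$ ($V{\left(m \right)} = m - 2 = -2 + m$)
$F{\left(x,D \right)} = \frac{5 + x}{7 + x}$
$A = -621$ ($A = 9 \left(\left(-2 + 7\right) - 74\right) = 9 \left(5 - 74\right) = 9 \left(-69\right) = -621$)
$8 F{\left(U{\left(2,6 \right)},-1 \right)} + A = 8 \frac{5 + 6}{7 + 6} - 621 = 8 \cdot \frac{1}{13} \cdot 11 - 621 = 8 \cdot \frac{11}{13} - 621 = \frac{88}{13} - 621 = - \frac{7985}{13}$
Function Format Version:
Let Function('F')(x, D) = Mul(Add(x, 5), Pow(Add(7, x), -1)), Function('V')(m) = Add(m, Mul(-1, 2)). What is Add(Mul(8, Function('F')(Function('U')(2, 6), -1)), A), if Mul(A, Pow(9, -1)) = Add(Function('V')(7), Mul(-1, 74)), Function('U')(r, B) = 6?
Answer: Rational(-7985, 13) ≈ -614.23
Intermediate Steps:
Function('V')(m) = Add(-2, m) (Function('V')(m) = Add(m, -2) = Add(-2, m))
Function('F')(x, D) = Mul(Pow(Add(7, x), -1), Add(5, x)) (Function('F')(x, D) = Mul(Add(5, x), Pow(Add(7, x), -1)) = Mul(Pow(Add(7, x), -1), Add(5, x)))
A = -621 (A = Mul(9, Add(Add(-2, 7), Mul(-1, 74))) = Mul(9, Add(5, -74)) = Mul(9, -69) = -621)
Add(Mul(8, Function('F')(Function('U')(2, 6), -1)), A) = Add(Mul(8, Mul(Pow(Add(7, 6), -1), Add(5, 6))), -621) = Add(Mul(8, Mul(Pow(13, -1), 11)), -621) = Add(Mul(8, Mul(Rational(1, 13), 11)), -621) = Add(Mul(8, Rational(11, 13)), -621) = Add(Rational(88, 13), -621) = Rational(-7985, 13)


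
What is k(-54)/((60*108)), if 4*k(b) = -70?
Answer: -7/2592 ≈ -0.0027006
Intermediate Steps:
k(b) = -35/2 (k(b) = (¼)*(-70) = -35/2)
k(-54)/((60*108)) = -35/(2*(60*108)) = -35/2/6480 = -35/2*1/6480 = -7/2592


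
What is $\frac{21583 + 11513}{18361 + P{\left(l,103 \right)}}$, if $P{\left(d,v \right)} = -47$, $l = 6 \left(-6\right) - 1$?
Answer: $\frac{16548}{9157} \approx 1.8071$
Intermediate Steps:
$l = -37$ ($l = -36 - 1 = -37$)
$\frac{21583 + 11513}{18361 + P{\left(l,103 \right)}} = \frac{21583 + 11513}{18361 - 47} = \frac{33096}{18314} = 33096 \cdot \frac{1}{18314} = \frac{16548}{9157}$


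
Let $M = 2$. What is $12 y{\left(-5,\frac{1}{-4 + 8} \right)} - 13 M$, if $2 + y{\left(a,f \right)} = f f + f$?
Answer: $- \frac{185}{4} \approx -46.25$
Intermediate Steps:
$y{\left(a,f \right)} = -2 + f + f^{2}$ ($y{\left(a,f \right)} = -2 + \left(f f + f\right) = -2 + \left(f^{2} + f\right) = -2 + \left(f + f^{2}\right) = -2 + f + f^{2}$)
$12 y{\left(-5,\frac{1}{-4 + 8} \right)} - 13 M = 12 \left(-2 + \frac{1}{-4 + 8} + \left(\frac{1}{-4 + 8}\right)^{2}\right) - 26 = 12 \left(-2 + \frac{1}{4} + \left(\frac{1}{4}\right)^{2}\right) - 26 = 12 \left(-2 + \frac{1}{4} + \frac{1}{16}\right) - 26 = 12 \left(- \frac{27}{16}\right) - 26 = - \frac{81}{4} - 26 = - \frac{185}{4}$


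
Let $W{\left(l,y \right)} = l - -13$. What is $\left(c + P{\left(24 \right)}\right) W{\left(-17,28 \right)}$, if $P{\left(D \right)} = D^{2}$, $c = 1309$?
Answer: $-7540$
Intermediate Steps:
$W{\left(l,y \right)} = 13 + l$ ($W{\left(l,y \right)} = l + 13 = 13 + l$)
$\left(c + P{\left(24 \right)}\right) W{\left(-17,28 \right)} = \left(1309 + 24^{2}\right) \left(13 - 17\right) = \left(1309 + 576\right) \left(-4\right) = 1885 \left(-4\right) = -7540$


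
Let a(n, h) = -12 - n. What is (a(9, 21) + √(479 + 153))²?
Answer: 1073 - 84*√158 ≈ 17.136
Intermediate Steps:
(a(9, 21) + √(479 + 153))² = ((-12 - 1*9) + √(479 + 153))² = ((-12 - 9) + √632)² = (-21 + 2*√158)²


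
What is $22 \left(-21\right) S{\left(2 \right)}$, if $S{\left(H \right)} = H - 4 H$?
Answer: $2772$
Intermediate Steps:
$S{\left(H \right)} = - 3 H$ ($S{\left(H \right)} = H - 4 H = - 3 H$)
$22 \left(-21\right) S{\left(2 \right)} = 22 \left(-21\right) \left(\left(-3\right) 2\right) = \left(-462\right) \left(-6\right) = 2772$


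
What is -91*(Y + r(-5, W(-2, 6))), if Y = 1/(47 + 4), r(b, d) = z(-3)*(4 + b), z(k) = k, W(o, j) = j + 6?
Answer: -14014/51 ≈ -274.78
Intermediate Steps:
W(o, j) = 6 + j
r(b, d) = -12 - 3*b (r(b, d) = -3*(4 + b) = -12 - 3*b)
Y = 1/51 ≈ 0.019608
-91*(Y + r(-5, W(-2, 6))) = -91*(1/51 + (-12 - 3*(-5))) = -91*(1/51 + (-12 + 15)) = -91*(1/51 + 3) = -91*154/51 = -14014/51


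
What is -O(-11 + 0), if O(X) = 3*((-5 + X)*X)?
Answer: -528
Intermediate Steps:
O(X) = 3*X*(-5 + X) (O(X) = 3*(X*(-5 + X)) = 3*X*(-5 + X))
-O(-11 + 0) = -3*(-11 + 0)*(-5 + (-11 + 0)) = -3*(-11)*(-5 - 11) = -3*(-11)*(-16) = -1*528 = -528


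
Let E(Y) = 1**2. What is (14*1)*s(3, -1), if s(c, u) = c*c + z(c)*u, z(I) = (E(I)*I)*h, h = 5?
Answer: -84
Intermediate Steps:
E(Y) = 1
z(I) = 5*I (z(I) = (1*I)*5 = I*5 = 5*I)
s(c, u) = c**2 + 5*c*u (s(c, u) = c*c + (5*c)*u = c**2 + 5*c*u)
(14*1)*s(3, -1) = (14*1)*(3*(3 + 5*(-1))) = 14*(3*(3 - 5)) = 14*(3*(-2)) = 14*(-6) = -84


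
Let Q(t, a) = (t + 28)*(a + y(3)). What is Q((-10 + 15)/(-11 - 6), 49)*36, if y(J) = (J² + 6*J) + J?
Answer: 1339524/17 ≈ 78796.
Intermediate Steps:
y(J) = J² + 7*J
Q(t, a) = (28 + t)*(30 + a) (Q(t, a) = (t + 28)*(a + 3*(7 + 3)) = (28 + t)*(a + 3*10) = (28 + t)*(a + 30) = (28 + t)*(30 + a))
Q((-10 + 15)/(-11 - 6), 49)*36 = (840 + 28*49 + 30*((-10 + 15)/(-11 - 6)) + 49*((-10 + 15)/(-11 - 6)))*36 = (840 + 1372 + 30*(5/(-17)) + 49*(5/(-17)))*36 = (840 + 1372 + 30*(5*(-1/17)) + 49*(5*(-1/17)))*36 = (840 + 1372 + 30*(-5/17) + 49*(-5/17))*36 = (840 + 1372 - 150/17 - 245/17)*36 = (37209/17)*36 = 1339524/17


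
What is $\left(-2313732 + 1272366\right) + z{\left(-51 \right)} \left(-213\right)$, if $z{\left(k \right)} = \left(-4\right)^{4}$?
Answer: $-1095894$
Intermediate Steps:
$z{\left(k \right)} = 256$
$\left(-2313732 + 1272366\right) + z{\left(-51 \right)} \left(-213\right) = \left(-2313732 + 1272366\right) + 256 \left(-213\right) = -1041366 - 54528 = -1095894$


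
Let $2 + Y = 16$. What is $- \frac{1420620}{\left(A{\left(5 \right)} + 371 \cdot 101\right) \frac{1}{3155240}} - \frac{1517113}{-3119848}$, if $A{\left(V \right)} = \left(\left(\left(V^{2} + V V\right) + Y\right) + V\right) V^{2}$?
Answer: $- \frac{3496099352109955313}{30571390552} \approx -1.1436 \cdot 10^{8}$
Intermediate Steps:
$Y = 14$ ($Y = -2 + 16 = 14$)
$A{\left(V \right)} = V^{2} \left(14 + V + 2 V^{2}\right)$ ($A{\left(V \right)} = \left(\left(\left(V^{2} + V V\right) + 14\right) + V\right) V^{2} = \left(\left(\left(V^{2} + V^{2}\right) + 14\right) + V\right) V^{2} = \left(\left(2 V^{2} + 14\right) + V\right) V^{2} = \left(\left(14 + 2 V^{2}\right) + V\right) V^{2} = \left(14 + V + 2 V^{2}\right) V^{2} = V^{2} \left(14 + V + 2 V^{2}\right)$)
$- \frac{1420620}{\left(A{\left(5 \right)} + 371 \cdot 101\right) \frac{1}{3155240}} - \frac{1517113}{-3119848} = - \frac{1420620}{\left(5^{2} \left(14 + 5 + 2 \cdot 5^{2}\right) + 371 \cdot 101\right) \frac{1}{3155240}} - \frac{1517113}{-3119848} = - \frac{1420620}{\left(25 \left(14 + 5 + 2 \cdot 25\right) + 37471\right) \frac{1}{3155240}} - - \frac{1517113}{3119848} = - \frac{1420620}{\left(25 \left(14 + 5 + 50\right) + 37471\right) \frac{1}{3155240}} + \frac{1517113}{3119848} = - \frac{1420620}{\left(25 \cdot 69 + 37471\right) \frac{1}{3155240}} + \frac{1517113}{3119848} = - \frac{1420620}{\left(1725 + 37471\right) \frac{1}{3155240}} + \frac{1517113}{3119848} = - \frac{1420620}{39196 \cdot \frac{1}{3155240}} + \frac{1517113}{3119848} = - \frac{1420620}{\frac{9799}{788810}} + \frac{1517113}{3119848} = \left(-1420620\right) \frac{788810}{9799} + \frac{1517113}{3119848} = - \frac{1120599262200}{9799} + \frac{1517113}{3119848} = - \frac{3496099352109955313}{30571390552}$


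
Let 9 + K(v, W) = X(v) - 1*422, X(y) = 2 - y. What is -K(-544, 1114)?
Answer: -115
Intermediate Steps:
K(v, W) = -429 - v (K(v, W) = -9 + ((2 - v) - 1*422) = -9 + ((2 - v) - 422) = -9 + (-420 - v) = -429 - v)
-K(-544, 1114) = -(-429 - 1*(-544)) = -(-429 + 544) = -1*115 = -115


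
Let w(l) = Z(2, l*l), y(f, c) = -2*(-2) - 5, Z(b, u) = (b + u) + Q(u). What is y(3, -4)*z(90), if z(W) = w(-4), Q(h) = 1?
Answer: -19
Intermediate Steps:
Z(b, u) = 1 + b + u (Z(b, u) = (b + u) + 1 = 1 + b + u)
y(f, c) = -1 (y(f, c) = 4 - 5 = -1)
w(l) = 3 + l² (w(l) = 1 + 2 + l*l = 1 + 2 + l² = 3 + l²)
z(W) = 19 (z(W) = 3 + (-4)² = 3 + 16 = 19)
y(3, -4)*z(90) = -1*19 = -19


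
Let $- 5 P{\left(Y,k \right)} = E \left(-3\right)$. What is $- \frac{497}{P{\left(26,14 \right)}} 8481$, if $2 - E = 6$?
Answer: $\frac{7025095}{4} \approx 1.7563 \cdot 10^{6}$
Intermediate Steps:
$E = -4$ ($E = 2 - 6 = -4$)
$P{\left(Y,k \right)} = - \frac{12}{5}$ ($P{\left(Y,k \right)} = - \frac{\left(-4\right) \left(-3\right)}{5} = \left(- \frac{1}{5}\right) 12 = - \frac{12}{5}$)
$- \frac{497}{P{\left(26,14 \right)}} 8481 = - \frac{497}{- \frac{12}{5}} \cdot 8481 = \left(-497\right) \left(- \frac{5}{12}\right) 8481 = \frac{2485}{12} \cdot 8481 = \frac{7025095}{4}$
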